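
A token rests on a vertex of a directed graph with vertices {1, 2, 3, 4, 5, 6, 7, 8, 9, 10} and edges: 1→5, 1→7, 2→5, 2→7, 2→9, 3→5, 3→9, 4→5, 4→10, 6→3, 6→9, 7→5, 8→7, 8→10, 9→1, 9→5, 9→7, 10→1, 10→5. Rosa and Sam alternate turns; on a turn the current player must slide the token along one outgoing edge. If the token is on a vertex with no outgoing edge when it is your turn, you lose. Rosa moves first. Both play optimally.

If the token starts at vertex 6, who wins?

Sam wins.

Work bottom-up. With no move the player to move loses. Otherwise the position is W if at least one move leads to an L position for the opponent, and L if every move leads to a W.
Every edge goes from a vertex to one that appears earlier in the order 5, 7, 1, 9, 10, 3, 4, 8, 6, 2, so processing vertices in that order labels each vertex after all of its successors.
5: no outgoing edge → L
7: reaches L-position 5 → W
1: reaches L-position 5 → W
9: reaches L-position 5 → W
10: reaches L-position 5 → W
3: reaches L-position 5 → W
4: reaches L-position 5 → W
8: only reaches 10(W), 7(W), all W → L
6: only reaches 3(W), 9(W), all W → L
2: reaches L-position 5 → W
Every move from 6 reaches a W position, so the mover loses.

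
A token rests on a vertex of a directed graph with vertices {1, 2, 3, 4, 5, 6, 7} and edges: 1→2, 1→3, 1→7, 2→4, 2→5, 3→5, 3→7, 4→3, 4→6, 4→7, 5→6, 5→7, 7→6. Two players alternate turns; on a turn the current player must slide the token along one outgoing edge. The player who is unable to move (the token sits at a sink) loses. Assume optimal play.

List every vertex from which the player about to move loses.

Use the standard recursion: the mover loses at a terminal position; elsewhere, the mover wins exactly when some move hands the opponent an L position.
Every edge goes from a vertex to one that appears earlier in the order 6, 7, 5, 3, 4, 2, 1, so processing vertices in that order labels each vertex after all of its successors.
6: no outgoing edge → L
7: can move to 6, which is L ⇒ W
5: can move to 6, which is L ⇒ W
3: moves to 5(W), 7(W); every one is W ⇒ L
4: can move to 3, which is L ⇒ W
2: moves to 4(W), 5(W); every one is W ⇒ L
1: can move to 2, which is L ⇒ W
The losing starting vertices are exactly the entries labelled L in this table (3 of them).

2, 3, 6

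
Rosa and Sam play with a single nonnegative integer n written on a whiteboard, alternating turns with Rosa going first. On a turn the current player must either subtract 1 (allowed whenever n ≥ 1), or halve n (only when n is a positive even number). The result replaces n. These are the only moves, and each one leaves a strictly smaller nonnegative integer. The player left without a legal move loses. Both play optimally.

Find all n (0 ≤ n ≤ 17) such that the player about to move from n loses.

Label each position W (a win for the player to move) or L (a loss). A position with no legal move is L; any other position is W exactly when some move reaches an L, and L when every move reaches a W.
n=0: no move → L
n=1: reaches L-position 0 → W
n=2: only reaches 1(W), which is W → L
n=3: reaches L-position 2 → W
n=4: reaches L-position 2 → W
n=5: only reaches 4(W), which is W → L
n=6: reaches L-position 5 → W
n=7: only reaches 6(W), which is W → L
n=8: reaches L-position 7 → W
n=9: only reaches 8(W), which is W → L
n=10: reaches L-position 5 → W
n=11: only reaches 10(W), which is W → L
n=12: reaches L-position 11 → W
n=13: only reaches 12(W), which is W → L
n=14: reaches L-position 7 → W
n=15: only reaches 14(W), which is W → L
n=16: reaches L-position 15 → W
n=17: only reaches 16(W), which is W → L
Reading off the rows marked L gives the requested list; there are 9 such values of n.

0, 2, 5, 7, 9, 11, 13, 15, 17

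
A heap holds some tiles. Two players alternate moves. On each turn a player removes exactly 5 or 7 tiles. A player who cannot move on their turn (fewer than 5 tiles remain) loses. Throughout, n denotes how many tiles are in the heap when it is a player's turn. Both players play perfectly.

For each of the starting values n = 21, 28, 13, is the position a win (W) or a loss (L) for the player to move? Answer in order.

Label each position W (a win for the player to move) or L (a loss). A position with no legal move is L; any other position is W exactly when some move reaches an L, and L when every move reaches a W.
n=0: no move → L
n=1: no move → L
n=2: no move → L
n=3: no move → L
n=4: no move → L
n=5: can move to 0, which is L ⇒ W
n=6: can move to 1, which is L ⇒ W
n=7: can move to 2, which is L ⇒ W
n=8: can move to 3, which is L ⇒ W
n=9: can move to 4, which is L ⇒ W
n=10: can move to 3, which is L ⇒ W
n=11: can move to 4, which is L ⇒ W
n=12: moves to 7(W), 5(W); every one is W ⇒ L
n=13: moves to 8(W), 6(W); every one is W ⇒ L
n=14: moves to 9(W), 7(W); every one is W ⇒ L
n=15: moves to 10(W), 8(W); every one is W ⇒ L
n=16: moves to 11(W), 9(W); every one is W ⇒ L
n=17: can move to 12, which is L ⇒ W
n=18: can move to 13, which is L ⇒ W
n=19: can move to 14, which is L ⇒ W
n=20: can move to 15, which is L ⇒ W
n=21: can move to 16, which is L ⇒ W
n=22: can move to 15, which is L ⇒ W
n=23: can move to 16, which is L ⇒ W
n=24: moves to 19(W), 17(W); every one is W ⇒ L
n=25: moves to 20(W), 18(W); every one is W ⇒ L
n=26: moves to 21(W), 19(W); every one is W ⇒ L
n=27: moves to 22(W), 20(W); every one is W ⇒ L
n=28: moves to 23(W), 21(W); every one is W ⇒ L

21: W, 28: L, 13: L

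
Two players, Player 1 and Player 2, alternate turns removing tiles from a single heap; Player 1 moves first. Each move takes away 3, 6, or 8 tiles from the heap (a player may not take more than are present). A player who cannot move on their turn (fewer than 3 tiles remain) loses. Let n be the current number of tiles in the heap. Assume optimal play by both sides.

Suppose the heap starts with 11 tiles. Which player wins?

Player 2 wins.

Use the standard recursion: the mover loses at a terminal position; elsewhere, the mover wins exactly when some move hands the opponent an L position.
n=0: no move → L
n=1: no move → L
n=2: no move → L
n=3: reaches L-position 0 → W
n=4: reaches L-position 1 → W
n=5: reaches L-position 2 → W
n=6: reaches L-position 0 → W
n=7: reaches L-position 1 → W
n=8: reaches L-position 2 → W
n=9: reaches L-position 1 → W
n=10: reaches L-position 2 → W
n=11: only reaches 8(W), 5(W), 3(W), all W → L
Every move from 11 reaches a W position, so the mover loses.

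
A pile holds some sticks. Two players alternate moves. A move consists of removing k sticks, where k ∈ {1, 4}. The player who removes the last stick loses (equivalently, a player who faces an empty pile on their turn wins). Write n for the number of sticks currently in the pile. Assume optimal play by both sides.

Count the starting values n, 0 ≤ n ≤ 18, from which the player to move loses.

Work bottom-up. With no move the player to move wins. Otherwise the position is W if at least one move leads to an L position for the opponent, and L if every move leads to a W.
n=0: no move; the opponent has just taken the last stick and therefore loses → W
n=1: only reaches 0(W), which is W → L
n=2: reaches L-position 1 → W
n=3: only reaches 2(W), which is W → L
n=4: reaches L-position 3 → W
n=5: reaches L-position 1 → W
n=6: only reaches 5(W), 2(W), all W → L
n=7: reaches L-position 6 → W
n=8: only reaches 7(W), 4(W), all W → L
n=9: reaches L-position 8 → W
n=10: reaches L-position 6 → W
n=11: only reaches 10(W), 7(W), all W → L
n=12: reaches L-position 11 → W
n=13: only reaches 12(W), 9(W), all W → L
n=14: reaches L-position 13 → W
n=15: reaches L-position 11 → W
n=16: only reaches 15(W), 12(W), all W → L
n=17: reaches L-position 16 → W
n=18: only reaches 17(W), 14(W), all W → L
L entries with 0 ≤ n ≤ 18: n = 1, 3, 6, 8, 11, 13, 16, 18; that makes 8.

8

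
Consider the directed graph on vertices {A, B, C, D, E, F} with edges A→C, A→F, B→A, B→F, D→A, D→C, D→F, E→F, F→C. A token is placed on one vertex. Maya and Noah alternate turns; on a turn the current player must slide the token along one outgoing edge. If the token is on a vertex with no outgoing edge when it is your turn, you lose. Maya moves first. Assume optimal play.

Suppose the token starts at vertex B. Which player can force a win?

Build the W/L table. Terminal = L. A non-terminal position is W if it has a move to some L; otherwise it is L.
Every edge goes from a vertex to one that appears earlier in the order C, F, A, B, D, E, so processing vertices in that order labels each vertex after all of its successors.
C: no outgoing edge → L
F: →C(L), so W
A: →C(L), so W
B: →A(W), F(W) — all W, so L
D: →C(L), so W
E: →F(W) only, which is W, so L
The starting position B is L: whatever Maya does, the opponent receives a W position.

Noah wins.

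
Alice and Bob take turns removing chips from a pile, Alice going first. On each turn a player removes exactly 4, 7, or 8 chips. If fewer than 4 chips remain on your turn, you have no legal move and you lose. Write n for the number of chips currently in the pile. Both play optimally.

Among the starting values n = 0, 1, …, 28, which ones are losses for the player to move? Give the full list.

Positions with no move are L. A position that does have a move is losing for the player to move precisely when every available move leads to a winning position for the opponent. Fill in the labels:
n=0: no move → L
n=1: no move → L
n=2: no move → L
n=3: no move → L
n=4: reaches L-position 0 → W
n=5: reaches L-position 1 → W
n=6: reaches L-position 2 → W
n=7: reaches L-position 3 → W
n=8: reaches L-position 1 → W
n=9: reaches L-position 2 → W
n=10: reaches L-position 3 → W
n=11: reaches L-position 3 → W
n=12: only reaches 8(W), 5(W), 4(W), all W → L
n=13: only reaches 9(W), 6(W), 5(W), all W → L
n=14: only reaches 10(W), 7(W), 6(W), all W → L
n=15: only reaches 11(W), 8(W), 7(W), all W → L
n=16: reaches L-position 12 → W
n=17: reaches L-position 13 → W
n=18: reaches L-position 14 → W
n=19: reaches L-position 15 → W
n=20: reaches L-position 13 → W
n=21: reaches L-position 14 → W
n=22: reaches L-position 15 → W
n=23: reaches L-position 15 → W
n=24: only reaches 20(W), 17(W), 16(W), all W → L
n=25: only reaches 21(W), 18(W), 17(W), all W → L
n=26: only reaches 22(W), 19(W), 18(W), all W → L
n=27: only reaches 23(W), 20(W), 19(W), all W → L
n=28: reaches L-position 24 → W
Reading off the rows marked L gives the requested list; there are 12 such values of n.

0, 1, 2, 3, 12, 13, 14, 15, 24, 25, 26, 27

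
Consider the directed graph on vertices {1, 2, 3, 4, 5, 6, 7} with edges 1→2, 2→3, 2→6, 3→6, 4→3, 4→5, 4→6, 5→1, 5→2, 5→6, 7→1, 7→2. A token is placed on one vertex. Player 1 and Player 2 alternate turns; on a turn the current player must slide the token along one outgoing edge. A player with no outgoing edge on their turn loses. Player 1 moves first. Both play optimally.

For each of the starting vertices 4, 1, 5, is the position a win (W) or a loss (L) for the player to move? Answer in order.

Work bottom-up. With no move the player to move loses. Otherwise the position is W if at least one move leads to an L position for the opponent, and L if every move leads to a W.
Every edge goes from a vertex to one that appears earlier in the order 6, 3, 2, 1, 5, 4, 7, so processing vertices in that order labels each vertex after all of its successors.
6: no outgoing edge → L
3: W (go to 6, an L position)
2: W (go to 6, an L position)
1: L (sole option 2(W) is W)
5: W (go to 1, an L position)
4: W (go to 6, an L position)
7: W (go to 1, an L position)

4: W, 1: L, 5: W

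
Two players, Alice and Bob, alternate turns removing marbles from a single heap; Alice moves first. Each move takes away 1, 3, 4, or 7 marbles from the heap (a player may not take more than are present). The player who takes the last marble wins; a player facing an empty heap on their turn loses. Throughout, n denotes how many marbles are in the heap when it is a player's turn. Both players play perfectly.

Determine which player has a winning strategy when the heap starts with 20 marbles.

Alice wins.

Use the standard recursion: the mover loses at a terminal position; elsewhere, the mover wins exactly when some move hands the opponent an L position.
n=0: no move → L
n=1: can move to 0, which is L ⇒ W
n=2: the only move is to 1(W), a W ⇒ L
n=3: can move to 2, which is L ⇒ W
n=4: can move to 0, which is L ⇒ W
n=5: can move to 2, which is L ⇒ W
n=6: can move to 2, which is L ⇒ W
n=7: can move to 0, which is L ⇒ W
n=8: moves to 7(W), 5(W), 4(W), 1(W); every one is W ⇒ L
n=9: can move to 8, which is L ⇒ W
n=10: moves to 9(W), 7(W), 6(W), 3(W); every one is W ⇒ L
n=11: can move to 10, which is L ⇒ W
n=12: can move to 8, which is L ⇒ W
n=13: can move to 10, which is L ⇒ W
n=14: can move to 10, which is L ⇒ W
n=15: can move to 8, which is L ⇒ W
n=16: moves to 15(W), 13(W), 12(W), 9(W); every one is W ⇒ L
n=17: can move to 16, which is L ⇒ W
n=18: moves to 17(W), 15(W), 14(W), 11(W); every one is W ⇒ L
n=19: can move to 18, which is L ⇒ W
n=20: can move to 16, which is L ⇒ W
From 20 Alice can remove 4, leaving 16, reaching an L position.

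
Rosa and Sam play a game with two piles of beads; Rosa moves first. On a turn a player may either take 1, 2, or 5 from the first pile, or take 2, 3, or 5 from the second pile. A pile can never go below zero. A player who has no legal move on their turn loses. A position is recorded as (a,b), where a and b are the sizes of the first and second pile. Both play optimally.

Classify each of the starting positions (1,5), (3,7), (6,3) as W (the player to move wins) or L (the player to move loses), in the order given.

Classify positions by backward induction: terminal positions (no move available) are L. From any other position, the mover wins iff some move reaches an L.
No move ever increases a pile, so every position that can arise here has a ≤ 6 and b ≤ 7; it is enough to label the cells with 0 ≤ a ≤ 6 and 0 ≤ b ≤ 7.
Every move lowers a or b (never raises either), so fill the grid row by row in increasing a, and left to right within a row: each cell's successors are then already labelled.
      b=0  b=1  b=2  b=3  b=4  b=5  b=6  b=7
a=0:    L    L    W    W    W    W    W    L
a=1:    W    W    L    L    W    W    W    W
a=2:    W    W    W    W    L    L    W    W
a=3:    L    L    W    W    W    W    W    L
a=4:    W    W    L    L    W    W    W    W
a=5:    W    W    W    W    L    L    W    W
a=6:    L    L    W    W    W    W    W    L
Cells with no legal move (terminal, hence L): (0,0), (0,1).
The remaining L cells, each justified by listing all of its moves:
(0,7): L (options (0,5)(W), (0,4)(W), (0,2)(W) are all W)
(1,2): L (options (0,2)(W), (1,0)(W) are all W)
(1,3): L (options (0,3)(W), (1,1)(W), (1,0)(W) are all W)
(2,4): L (options (1,4)(W), (0,4)(W), (2,2)(W), (2,1)(W) are all W)
(2,5): L (options (1,5)(W), (0,5)(W), (2,3)(W), (2,2)(W), (2,0)(W) are all W)
(3,0): L (options (2,0)(W), (1,0)(W) are all W)
(3,1): L (options (2,1)(W), (1,1)(W) are all W)
(3,7): L (options (2,7)(W), (1,7)(W), (3,5)(W), (3,4)(W), (3,2)(W) are all W)
(4,2): L (options (3,2)(W), (2,2)(W), (4,0)(W) are all W)
(4,3): L (options (3,3)(W), (2,3)(W), (4,1)(W), (4,0)(W) are all W)
(5,4): L (options (4,4)(W), (3,4)(W), (0,4)(W), (5,2)(W), (5,1)(W) are all W)
(5,5): L (options (4,5)(W), (3,5)(W), (0,5)(W), (5,3)(W), (5,2)(W), (5,0)(W) are all W)
(6,0): L (options (5,0)(W), (4,0)(W), (1,0)(W) are all W)
(6,1): L (options (5,1)(W), (4,1)(W), (1,1)(W) are all W)
(6,7): L (options (5,7)(W), (4,7)(W), (1,7)(W), (6,5)(W), (6,4)(W), (6,2)(W) are all W)
Every other cell has at least one move into one of the L cells above, so it is W.
(1,5): the move to (1,3) reaches an L cell, so W
(3,7): one of the L cells justified above, so L
(6,3): the move to (4,3) reaches an L cell, so W

(1,5): W, (3,7): L, (6,3): W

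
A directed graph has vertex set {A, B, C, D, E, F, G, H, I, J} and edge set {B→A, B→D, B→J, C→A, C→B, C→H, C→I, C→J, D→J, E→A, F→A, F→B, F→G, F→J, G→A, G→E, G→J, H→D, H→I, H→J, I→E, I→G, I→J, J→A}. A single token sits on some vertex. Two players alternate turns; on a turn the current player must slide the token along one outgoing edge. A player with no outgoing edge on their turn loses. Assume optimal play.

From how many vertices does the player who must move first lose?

3

Build the W/L table. Terminal = L. A non-terminal position is W if it has a move to some L; otherwise it is L.
Every edge goes from a vertex to one that appears earlier in the order A, J, E, G, I, D, B, H, C, F, so processing vertices in that order labels each vertex after all of its successors.
A: no outgoing edge → L
J: reaches L-position A → W
E: reaches L-position A → W
G: reaches L-position A → W
I: only reaches G(W), E(W), J(W), all W → L
D: only reaches J(W), which is W → L
B: reaches L-position D → W
H: reaches L-position D → W
C: reaches L-position I → W
F: reaches L-position A → W
The L vertices are A, D, I; that is 3 in all.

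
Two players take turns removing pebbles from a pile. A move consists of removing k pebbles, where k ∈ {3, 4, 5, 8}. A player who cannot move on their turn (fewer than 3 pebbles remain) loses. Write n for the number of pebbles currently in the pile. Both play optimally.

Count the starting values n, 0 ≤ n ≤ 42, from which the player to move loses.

12

Compute win/loss labels from the base case upward. A position with no move is L. Any other position is W if it can reach an L in one move, else L.
n=0: no move → L
n=1: no move → L
n=2: no move → L
n=3: →0(L), so W
n=4: →1(L), so W
n=5: →2(L), so W
n=6: →2(L), so W
n=7: →2(L), so W
n=8: →0(L), so W
n=9: →1(L), so W
n=10: →2(L), so W
n=11: →8(W), 7(W), 6(W), 3(W) — all W, so L
n=12: →9(W), 8(W), 7(W), 4(W) — all W, so L
n=13: →10(W), 9(W), 8(W), 5(W) — all W, so L
n=14: →11(L), so W
n=15: →12(L), so W
n=16: →13(L), so W
n=17: →13(L), so W
n=18: →13(L), so W
n=19: →11(L), so W
n=20: →12(L), so W
n=21: →13(L), so W
n=22: →19(W), 18(W), 17(W), 14(W) — all W, so L
n=23: →20(W), 19(W), 18(W), 15(W) — all W, so L
n=24: →21(W), 20(W), 19(W), 16(W) — all W, so L
n=25: →22(L), so W
n=26: →23(L), so W
n=27: →24(L), so W
n=28: →24(L), so W
n=29: →24(L), so W
n=30: →22(L), so W
n=31: →23(L), so W
n=32: →24(L), so W
n=33: →30(W), 29(W), 28(W), 25(W) — all W, so L
n=34: →31(W), 30(W), 29(W), 26(W) — all W, so L
n=35: →32(W), 31(W), 30(W), 27(W) — all W, so L
n=36: →33(L), so W
n=37: →34(L), so W
n=38: →35(L), so W
n=39: →35(L), so W
n=40: →35(L), so W
n=41: →33(L), so W
n=42: →34(L), so W
L entries with 0 ≤ n ≤ 42: n = 0, 1, 2, 11, 12, 13, 22, 23, 24, 33, 34, 35; that makes 12.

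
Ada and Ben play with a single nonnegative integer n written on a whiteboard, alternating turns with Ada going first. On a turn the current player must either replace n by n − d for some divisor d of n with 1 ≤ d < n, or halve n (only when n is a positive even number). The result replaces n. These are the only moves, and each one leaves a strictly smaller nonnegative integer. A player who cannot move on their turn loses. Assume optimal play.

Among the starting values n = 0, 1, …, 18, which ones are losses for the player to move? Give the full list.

0, 1, 3, 5, 7, 9, 11, 13, 15, 17

Classify positions by backward induction: terminal positions (no move available) are L. From any other position, the mover wins iff some move reaches an L.
n=0: no move → L
n=1: no move → L
n=2: can move to 1, which is L ⇒ W
n=3: the only move is to 2(W), a W ⇒ L
n=4: can move to 3, which is L ⇒ W
n=5: the only move is to 4(W), a W ⇒ L
n=6: can move to 3, which is L ⇒ W
n=7: the only move is to 6(W), a W ⇒ L
n=8: can move to 7, which is L ⇒ W
n=9: moves to 6(W), 8(W); every one is W ⇒ L
n=10: can move to 5, which is L ⇒ W
n=11: the only move is to 10(W), a W ⇒ L
n=12: can move to 9, which is L ⇒ W
n=13: the only move is to 12(W), a W ⇒ L
n=14: can move to 7, which is L ⇒ W
n=15: moves to 10(W), 12(W), 14(W); every one is W ⇒ L
n=16: can move to 15, which is L ⇒ W
n=17: the only move is to 16(W), a W ⇒ L
n=18: can move to 9, which is L ⇒ W
The losing starting values of n are exactly the entries labelled L in this table (10 of them).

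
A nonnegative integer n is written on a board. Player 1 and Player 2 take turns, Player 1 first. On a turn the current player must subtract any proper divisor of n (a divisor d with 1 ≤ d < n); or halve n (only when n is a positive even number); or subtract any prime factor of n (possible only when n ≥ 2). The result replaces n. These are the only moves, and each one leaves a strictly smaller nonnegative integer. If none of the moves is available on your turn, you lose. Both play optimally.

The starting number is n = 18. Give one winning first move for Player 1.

Classify positions by backward induction: terminal positions (no move available) are L. From any other position, the mover wins iff some move reaches an L.
n=0: no move → L
n=1: no move → L
n=2: →0(L), so W
n=3: →0(L), so W
n=4: →2(W), 3(W) — all W, so L
n=5: →0(L), so W
n=6: →4(L), so W
n=7: →0(L), so W
n=8: →4(L), so W
n=9: →6(W), 8(W) — all W, so L
n=10: →9(L), so W
n=11: →0(L), so W
n=12: →9(L), so W
n=13: →0(L), so W
n=14: →7(W), 12(W), 13(W) — all W, so L
n=15: →14(L), so W
n=16: →14(L), so W
n=17: →0(L), so W
n=18: →9(L), so W
From 18, the L positions reachable in one move are: 9.

Move to 9.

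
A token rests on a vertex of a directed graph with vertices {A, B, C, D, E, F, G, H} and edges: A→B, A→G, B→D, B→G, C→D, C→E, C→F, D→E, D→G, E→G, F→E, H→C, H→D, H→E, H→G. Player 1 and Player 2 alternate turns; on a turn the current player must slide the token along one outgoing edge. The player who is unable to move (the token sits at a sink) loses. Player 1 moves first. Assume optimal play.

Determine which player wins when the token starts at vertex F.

Player 2 wins.

Work bottom-up. With no move the player to move loses. Otherwise the position is W if at least one move leads to an L position for the opponent, and L if every move leads to a W.
Every edge goes from a vertex to one that appears earlier in the order G, E, D, B, A, F, C, H, so processing vertices in that order labels each vertex after all of its successors.
G: no outgoing edge → L
E: →G(L), so W
D: →G(L), so W
B: →G(L), so W
A: →G(L), so W
F: →E(W) only, which is W, so L
C: →F(L), so W
H: →G(L), so W
Every move from F reaches a W position, so the mover loses.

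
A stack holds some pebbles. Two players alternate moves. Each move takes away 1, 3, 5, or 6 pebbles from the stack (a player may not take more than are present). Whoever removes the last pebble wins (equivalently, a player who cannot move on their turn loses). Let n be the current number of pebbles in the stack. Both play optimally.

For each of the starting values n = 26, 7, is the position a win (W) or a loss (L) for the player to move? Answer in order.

Positions with no move are L. A position that does have a move is losing for the player to move precisely when every available move leads to a winning position for the opponent. Fill in the labels:
n=0: no move → L
n=1: →0(L), so W
n=2: →1(W) only, which is W, so L
n=3: →2(L), so W
n=4: →3(W), 1(W) — all W, so L
n=5: →4(L), so W
n=6: →0(L), so W
n=7: →4(L), so W
n=8: →2(L), so W
n=9: →4(L), so W
n=10: →4(L), so W
n=11: →10(W), 8(W), 6(W), 5(W) — all W, so L
n=12: →11(L), so W
n=13: →12(W), 10(W), 8(W), 7(W) — all W, so L
n=14: →13(L), so W
n=15: →14(W), 12(W), 10(W), 9(W) — all W, so L
n=16: →15(L), so W
n=17: →11(L), so W
n=18: →15(L), so W
n=19: →13(L), so W
n=20: →15(L), so W
n=21: →15(L), so W
n=22: →21(W), 19(W), 17(W), 16(W) — all W, so L
n=23: →22(L), so W
n=24: →23(W), 21(W), 19(W), 18(W) — all W, so L
n=25: →24(L), so W
n=26: →25(W), 23(W), 21(W), 20(W) — all W, so L

26: L, 7: W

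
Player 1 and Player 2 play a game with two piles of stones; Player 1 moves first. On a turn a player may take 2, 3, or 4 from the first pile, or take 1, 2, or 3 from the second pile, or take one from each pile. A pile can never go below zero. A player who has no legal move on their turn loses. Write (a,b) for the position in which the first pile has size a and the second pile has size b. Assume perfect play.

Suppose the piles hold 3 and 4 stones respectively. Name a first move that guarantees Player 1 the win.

Move to (1,4).

Build the W/L table. Terminal = L. A non-terminal position is W if it has a move to some L; otherwise it is L.
No move ever increases a pile, so every position that can arise here has a ≤ 3 and b ≤ 4; it is enough to label the cells with 0 ≤ a ≤ 3 and 0 ≤ b ≤ 4.
Every move lowers a or b (never raises either), so fill the grid row by row in increasing a, and left to right within a row: each cell's successors are then already labelled.
      b=0  b=1  b=2  b=3  b=4
a=0:    L    W    W    W    L
a=1:    L    W    W    W    L
a=2:    W    W    L    W    W
a=3:    W    L    W    W    W
Cells with no legal move (terminal, hence L): (0,0), (1,0).
The remaining L cells, each justified by listing all of its moves:
(0,4): →(0,3)(W), (0,2)(W), (0,1)(W) — all W, so L
(1,4): →(1,3)(W), (1,2)(W), (1,1)(W), (0,3)(W) — all W, so L
(2,2): →(0,2)(W), (2,1)(W), (2,0)(W), (1,1)(W) — all W, so L
(3,1): →(1,1)(W), (0,1)(W), (3,0)(W), (2,0)(W) — all W, so L
Every other cell has at least one move into one of the L cells above, so it is W.
From (3,4), the L positions reachable in one move are: (1,4), (0,4), (3,1). Any move reaching one of these is winning.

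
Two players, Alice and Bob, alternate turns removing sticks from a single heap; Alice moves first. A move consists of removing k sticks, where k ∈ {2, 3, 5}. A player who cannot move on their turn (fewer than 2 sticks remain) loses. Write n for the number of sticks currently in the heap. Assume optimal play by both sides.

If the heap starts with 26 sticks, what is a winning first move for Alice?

Work bottom-up. With no move the player to move loses. Otherwise the position is W if at least one move leads to an L position for the opponent, and L if every move leads to a W.
n=0: no move → L
n=1: no move → L
n=2: →0(L), so W
n=3: →1(L), so W
n=4: →1(L), so W
n=5: →0(L), so W
n=6: →1(L), so W
n=7: →5(W), 4(W), 2(W) — all W, so L
n=8: →6(W), 5(W), 3(W) — all W, so L
n=9: →7(L), so W
n=10: →8(L), so W
n=11: →8(L), so W
n=12: →7(L), so W
n=13: →8(L), so W
n=14: →12(W), 11(W), 9(W) — all W, so L
n=15: →13(W), 12(W), 10(W) — all W, so L
n=16: →14(L), so W
n=17: →15(L), so W
n=18: →15(L), so W
n=19: →14(L), so W
n=20: →15(L), so W
n=21: →19(W), 18(W), 16(W) — all W, so L
n=22: →20(W), 19(W), 17(W) — all W, so L
n=23: →21(L), so W
n=24: →22(L), so W
n=25: →22(L), so W
n=26: →21(L), so W
From 26, the L positions reachable in one move are: 21.

Remove 5, leaving 21.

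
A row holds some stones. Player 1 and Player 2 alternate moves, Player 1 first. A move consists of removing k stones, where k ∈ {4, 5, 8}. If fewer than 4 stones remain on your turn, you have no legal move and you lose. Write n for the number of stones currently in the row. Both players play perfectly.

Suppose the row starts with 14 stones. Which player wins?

Classify positions by backward induction: terminal positions (no move available) are L. From any other position, the mover wins iff some move reaches an L.
n=0: no move → L
n=1: no move → L
n=2: no move → L
n=3: no move → L
n=4: reaches L-position 0 → W
n=5: reaches L-position 1 → W
n=6: reaches L-position 2 → W
n=7: reaches L-position 3 → W
n=8: reaches L-position 3 → W
n=9: reaches L-position 1 → W
n=10: reaches L-position 2 → W
n=11: reaches L-position 3 → W
n=12: only reaches 8(W), 7(W), 4(W), all W → L
n=13: only reaches 9(W), 8(W), 5(W), all W → L
n=14: only reaches 10(W), 9(W), 6(W), all W → L
Every move from 14 reaches a W position, so the mover loses.

Player 2 wins.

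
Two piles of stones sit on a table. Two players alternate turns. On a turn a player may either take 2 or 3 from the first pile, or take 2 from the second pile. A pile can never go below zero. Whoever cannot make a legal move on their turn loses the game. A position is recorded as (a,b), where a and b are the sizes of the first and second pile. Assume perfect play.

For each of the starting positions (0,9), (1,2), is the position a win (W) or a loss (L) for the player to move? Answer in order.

(0,9): L, (1,2): W

Build the W/L table. Terminal = L. A non-terminal position is W if it has a move to some L; otherwise it is L.
No move ever increases a pile, so every position that can arise here has a ≤ 1 and b ≤ 9; it is enough to label the cells with 0 ≤ a ≤ 1 and 0 ≤ b ≤ 9.
Every move lowers a or b (never raises either), so fill the grid row by row in increasing a, and left to right within a row: each cell's successors are then already labelled.
      b=0  b=1  b=2  b=3  b=4  b=5  b=6  b=7  b=8  b=9
a=0:    L    L    W    W    L    L    W    W    L    L
a=1:    L    L    W    W    L    L    W    W    L    L
Cells with no legal move (terminal, hence L): (0,0), (0,1), (1,0), (1,1).
The remaining L cells, each justified by listing all of its moves:
(0,4): the only move is to (0,2)(W), a W ⇒ L
(0,5): the only move is to (0,3)(W), a W ⇒ L
(0,8): the only move is to (0,6)(W), a W ⇒ L
(0,9): the only move is to (0,7)(W), a W ⇒ L
(1,4): the only move is to (1,2)(W), a W ⇒ L
(1,5): the only move is to (1,3)(W), a W ⇒ L
(1,8): the only move is to (1,6)(W), a W ⇒ L
(1,9): the only move is to (1,7)(W), a W ⇒ L
Every other cell has at least one move into one of the L cells above, so it is W.
(0,9): one of the L cells justified above, so L
(1,2): the move to (1,0) reaches an L cell, so W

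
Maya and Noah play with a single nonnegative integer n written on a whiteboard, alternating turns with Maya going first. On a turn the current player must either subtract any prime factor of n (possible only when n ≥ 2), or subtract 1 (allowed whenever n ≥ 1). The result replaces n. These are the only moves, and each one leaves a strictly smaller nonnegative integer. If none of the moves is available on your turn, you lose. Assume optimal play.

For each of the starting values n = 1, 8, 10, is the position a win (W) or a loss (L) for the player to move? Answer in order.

Classify positions by backward induction: terminal positions (no move available) are L. From any other position, the mover wins iff some move reaches an L.
n=0: no move → L
n=1: →0(L), so W
n=2: →0(L), so W
n=3: →0(L), so W
n=4: →2(W), 3(W) — all W, so L
n=5: →0(L), so W
n=6: →4(L), so W
n=7: →0(L), so W
n=8: →6(W), 7(W) — all W, so L
n=9: →8(L), so W
n=10: →8(L), so W

1: W, 8: L, 10: W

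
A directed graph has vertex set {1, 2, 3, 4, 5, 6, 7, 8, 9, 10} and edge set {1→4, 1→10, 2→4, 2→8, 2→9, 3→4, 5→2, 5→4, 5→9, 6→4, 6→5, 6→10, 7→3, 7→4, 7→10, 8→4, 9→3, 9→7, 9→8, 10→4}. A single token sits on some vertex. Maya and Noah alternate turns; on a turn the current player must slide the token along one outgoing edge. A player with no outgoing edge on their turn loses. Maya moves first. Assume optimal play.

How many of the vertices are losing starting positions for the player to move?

Positions with no move are L. A position that does have a move is losing for the player to move precisely when every available move leads to a winning position for the opponent. Fill in the labels:
Every edge goes from a vertex to one that appears earlier in the order 4, 10, 3, 7, 8, 9, 1, 2, 5, 6, so processing vertices in that order labels each vertex after all of its successors.
4: no outgoing edge → L
10: reaches L-position 4 → W
3: reaches L-position 4 → W
7: reaches L-position 4 → W
8: reaches L-position 4 → W
9: only reaches 8(W), 7(W), 3(W), all W → L
1: reaches L-position 4 → W
2: reaches L-position 9 → W
5: reaches L-position 9 → W
6: reaches L-position 4 → W
The L vertices are 4, 9; that is 2 in all.

2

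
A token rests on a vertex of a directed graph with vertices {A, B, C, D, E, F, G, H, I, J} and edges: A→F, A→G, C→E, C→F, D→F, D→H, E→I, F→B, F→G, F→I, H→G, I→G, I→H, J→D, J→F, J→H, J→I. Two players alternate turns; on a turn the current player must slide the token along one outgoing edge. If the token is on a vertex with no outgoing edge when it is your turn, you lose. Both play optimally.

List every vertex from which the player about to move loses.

B, D, E, G

Use the standard recursion: the mover loses at a terminal position; elsewhere, the mover wins exactly when some move hands the opponent an L position.
Every edge goes from a vertex to one that appears earlier in the order G, B, H, I, E, F, D, J, A, C, so processing vertices in that order labels each vertex after all of its successors.
G: no outgoing edge → L
B: no outgoing edge → L
H: reaches L-position G → W
I: reaches L-position G → W
E: only reaches I(W), which is W → L
F: reaches L-position B → W
D: only reaches F(W), H(W), all W → L
J: reaches L-position D → W
A: reaches L-position G → W
C: reaches L-position E → W
The losing starting vertices are exactly the entries labelled L in this table (4 of them).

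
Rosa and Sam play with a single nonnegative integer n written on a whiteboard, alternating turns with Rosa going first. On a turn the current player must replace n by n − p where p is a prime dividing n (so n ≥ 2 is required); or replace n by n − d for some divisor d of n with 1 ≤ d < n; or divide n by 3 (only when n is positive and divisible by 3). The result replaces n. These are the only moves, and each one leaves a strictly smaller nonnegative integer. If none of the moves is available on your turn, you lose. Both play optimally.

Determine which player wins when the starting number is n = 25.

Build the W/L table. Terminal = L. A non-terminal position is W if it has a move to some L; otherwise it is L.
n=0: no move → L
n=1: no move → L
n=2: →0(L), so W
n=3: →0(L), so W
n=4: →2(W), 3(W) — all W, so L
n=5: →0(L), so W
n=6: →4(L), so W
n=7: →0(L), so W
n=8: →4(L), so W
n=9: →3(W), 6(W), 8(W) — all W, so L
n=10: →9(L), so W
n=11: →0(L), so W
n=12: →4(L), so W
n=13: →0(L), so W
n=14: →7(W), 12(W), 13(W) — all W, so L
n=15: →14(L), so W
n=16: →14(L), so W
n=17: →0(L), so W
n=18: →9(L), so W
n=19: →0(L), so W
n=20: →10(W), 15(W), 16(W), 18(W), 19(W) — all W, so L
n=21: →14(L), so W
n=22: →20(L), so W
n=23: →0(L), so W
n=24: →20(L), so W
n=25: →20(L), so W
The starting position 25 is W: Rosa should move to 20, handing over an L position.

Rosa wins.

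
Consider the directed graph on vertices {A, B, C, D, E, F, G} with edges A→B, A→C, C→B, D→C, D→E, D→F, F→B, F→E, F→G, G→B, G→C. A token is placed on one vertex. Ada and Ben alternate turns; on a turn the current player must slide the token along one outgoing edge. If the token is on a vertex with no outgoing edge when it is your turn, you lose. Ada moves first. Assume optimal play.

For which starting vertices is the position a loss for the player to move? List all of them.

B, E

Label each position W (a win for the player to move) or L (a loss). A position with no legal move is L; any other position is W exactly when some move reaches an L, and L when every move reaches a W.
Every edge goes from a vertex to one that appears earlier in the order E, B, C, G, F, D, A, so processing vertices in that order labels each vertex after all of its successors.
E: no outgoing edge → L
B: no outgoing edge → L
C: can move to B, which is L ⇒ W
G: can move to B, which is L ⇒ W
F: can move to B, which is L ⇒ W
D: can move to E, which is L ⇒ W
A: can move to B, which is L ⇒ W
Reading off the rows marked L gives the requested list; there are 2 such vertices.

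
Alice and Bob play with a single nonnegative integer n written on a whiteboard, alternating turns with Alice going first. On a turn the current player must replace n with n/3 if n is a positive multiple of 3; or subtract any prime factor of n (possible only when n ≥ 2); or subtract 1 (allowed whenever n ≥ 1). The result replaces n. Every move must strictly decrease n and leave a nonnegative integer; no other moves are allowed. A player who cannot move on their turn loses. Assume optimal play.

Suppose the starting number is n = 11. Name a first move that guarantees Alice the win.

Move to 0.

Use the standard recursion: the mover loses at a terminal position; elsewhere, the mover wins exactly when some move hands the opponent an L position.
n=0: no move → L
n=1: W (go to 0, an L position)
n=2: W (go to 0, an L position)
n=3: W (go to 0, an L position)
n=4: L (options 2(W), 3(W) are all W)
n=5: W (go to 0, an L position)
n=6: W (go to 4, an L position)
n=7: W (go to 0, an L position)
n=8: L (options 6(W), 7(W) are all W)
n=9: W (go to 8, an L position)
n=10: W (go to 8, an L position)
n=11: W (go to 0, an L position)
From 11, the L positions reachable in one move are: 0.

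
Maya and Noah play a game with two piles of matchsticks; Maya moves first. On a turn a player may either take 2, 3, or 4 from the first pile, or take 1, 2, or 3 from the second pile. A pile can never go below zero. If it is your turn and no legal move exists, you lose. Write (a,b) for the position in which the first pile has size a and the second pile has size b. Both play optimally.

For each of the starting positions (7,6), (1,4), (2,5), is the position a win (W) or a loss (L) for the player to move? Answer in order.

Use the standard recursion: the mover loses at a terminal position; elsewhere, the mover wins exactly when some move hands the opponent an L position.
No move ever increases a pile, so every position that can arise here has a ≤ 7 and b ≤ 6; it is enough to label the cells with 0 ≤ a ≤ 7 and 0 ≤ b ≤ 6.
Every move lowers a or b (never raises either), so fill the grid row by row in increasing a, and left to right within a row: each cell's successors are then already labelled.
      b=0  b=1  b=2  b=3  b=4  b=5  b=6
a=0:    L    W    W    W    L    W    W
a=1:    L    W    W    W    L    W    W
a=2:    W    L    W    W    W    L    W
a=3:    W    L    W    W    W    L    W
a=4:    W    W    L    W    W    W    L
a=5:    W    W    L    W    W    W    L
a=6:    L    W    W    W    L    W    W
a=7:    L    W    W    W    L    W    W
Cells with no legal move (terminal, hence L): (0,0), (1,0).
The remaining L cells, each justified by listing all of its moves:
(0,4): L (options (0,3)(W), (0,2)(W), (0,1)(W) are all W)
(1,4): L (options (1,3)(W), (1,2)(W), (1,1)(W) are all W)
(2,1): L (options (0,1)(W), (2,0)(W) are all W)
(2,5): L (options (0,5)(W), (2,4)(W), (2,3)(W), (2,2)(W) are all W)
(3,1): L (options (1,1)(W), (0,1)(W), (3,0)(W) are all W)
(3,5): L (options (1,5)(W), (0,5)(W), (3,4)(W), (3,3)(W), (3,2)(W) are all W)
(4,2): L (options (2,2)(W), (1,2)(W), (0,2)(W), (4,1)(W), (4,0)(W) are all W)
(4,6): L (options (2,6)(W), (1,6)(W), (0,6)(W), (4,5)(W), (4,4)(W), (4,3)(W) are all W)
(5,2): L (options (3,2)(W), (2,2)(W), (1,2)(W), (5,1)(W), (5,0)(W) are all W)
(5,6): L (options (3,6)(W), (2,6)(W), (1,6)(W), (5,5)(W), (5,4)(W), (5,3)(W) are all W)
(6,0): L (options (4,0)(W), (3,0)(W), (2,0)(W) are all W)
(6,4): L (options (4,4)(W), (3,4)(W), (2,4)(W), (6,3)(W), (6,2)(W), (6,1)(W) are all W)
(7,0): L (options (5,0)(W), (4,0)(W), (3,0)(W) are all W)
(7,4): L (options (5,4)(W), (4,4)(W), (3,4)(W), (7,3)(W), (7,2)(W), (7,1)(W) are all W)
Every other cell has at least one move into one of the L cells above, so it is W.
(7,6): the move to (5,6) reaches an L cell, so W
(1,4): one of the L cells justified above, so L
(2,5): one of the L cells justified above, so L

(7,6): W, (1,4): L, (2,5): L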